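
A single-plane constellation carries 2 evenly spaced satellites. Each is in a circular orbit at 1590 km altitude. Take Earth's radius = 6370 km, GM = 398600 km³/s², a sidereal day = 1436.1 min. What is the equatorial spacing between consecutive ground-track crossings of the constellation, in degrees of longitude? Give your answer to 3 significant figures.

14.8°

Semi-major axis a = 6370 + 1590 = 7960 km. Period T = 2π√(a³/μ) = 2π√(7960³/398600) = 7067.7 s = 117.80 min.
Single-satellite node shift = (7067.7/86166) × 360° = 29.53°.
With 2 satellites evenly phased, successive equator crossings are 29.53/2 = 14.764° apart.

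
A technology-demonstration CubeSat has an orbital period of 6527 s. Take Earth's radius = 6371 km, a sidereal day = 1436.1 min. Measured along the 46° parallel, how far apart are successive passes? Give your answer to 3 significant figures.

Node shift per orbit = (6527.0/86166) × 360° = 27.27°.
Equatorial spacing = 27.27 × 111.2 km/° = 3032 km.
At 46° latitude, spacing = 3032 × cos(46°) = 2106 km.

2110 km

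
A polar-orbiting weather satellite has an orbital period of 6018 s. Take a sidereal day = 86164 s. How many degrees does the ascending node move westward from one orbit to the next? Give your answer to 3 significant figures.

25.1°

During one orbit Earth rotates (6018.0 / 86164) × 360° = 25.14°.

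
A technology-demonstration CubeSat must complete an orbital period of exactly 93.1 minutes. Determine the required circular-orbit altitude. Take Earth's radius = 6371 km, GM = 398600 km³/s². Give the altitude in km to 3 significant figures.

433 km

T = 93.1 min = 5586.0 s.
From T = 2π√(a³/μ): a = (μ T²/4π²)^(1/3) = (398600 × 5586.0² / 4π²)^(1/3) = 6804 km.
Altitude h = a − R = 6804 − 6371 = 433 km.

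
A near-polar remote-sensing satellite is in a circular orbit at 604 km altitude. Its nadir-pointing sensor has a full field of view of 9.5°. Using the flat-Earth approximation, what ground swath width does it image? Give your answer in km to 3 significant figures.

Half-angle = 9.5°/2 = 4.75°.
Swath width ≈ 2h·tan(θ/2) = 2 × 604 × tan(4.75°) = 100.4 km.

100 km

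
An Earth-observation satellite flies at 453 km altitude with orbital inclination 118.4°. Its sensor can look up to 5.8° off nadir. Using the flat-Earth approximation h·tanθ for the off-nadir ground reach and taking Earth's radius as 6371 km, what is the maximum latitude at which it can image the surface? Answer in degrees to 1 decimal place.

62.0°

Retrograde orbit: the ground track reaches ±(180° − i) = ±(180 − 118.4) = ±61.6°.
Sensor half-swath on the ground ≈ 453·tan(5.8°) = 46 km = 0.41° of latitude.
Maximum observable latitude ≈ 61.6 + 0.41 = 62.0°.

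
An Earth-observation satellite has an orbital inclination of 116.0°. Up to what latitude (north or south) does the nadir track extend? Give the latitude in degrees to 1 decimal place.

Retrograde orbit: the ground track reaches ±(180° − i) = ±(180 − 116.0) = ±64.0°.

64.0°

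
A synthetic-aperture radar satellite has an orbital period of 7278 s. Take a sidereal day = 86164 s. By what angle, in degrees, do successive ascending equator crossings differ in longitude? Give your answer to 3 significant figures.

During one orbit Earth rotates (7278.0 / 86164) × 360° = 30.41°.

30.4°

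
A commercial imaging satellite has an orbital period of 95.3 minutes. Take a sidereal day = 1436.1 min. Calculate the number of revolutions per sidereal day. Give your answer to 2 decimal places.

T = 95.3 min = 5718.0 s.
Orbits per sidereal day = 86166 / 5718.0 = 15.069.

15.07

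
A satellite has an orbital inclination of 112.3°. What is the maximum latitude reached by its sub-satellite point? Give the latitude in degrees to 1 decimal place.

67.7°

Retrograde orbit: the ground track reaches ±(180° − i) = ±(180 − 112.3) = ±67.7°.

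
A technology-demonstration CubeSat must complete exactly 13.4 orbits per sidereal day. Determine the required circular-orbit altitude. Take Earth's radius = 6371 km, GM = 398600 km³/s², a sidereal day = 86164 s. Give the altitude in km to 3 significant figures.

Required period T = 86164 / 13.4 = 6430.1 s.
From T = 2π√(a³/μ): a = (μ T²/4π²)^(1/3) = (398600 × 6430.1² / 4π²)^(1/3) = 7474 km.
Altitude h = a − R = 7474 − 6371 = 1103 km.

1100 km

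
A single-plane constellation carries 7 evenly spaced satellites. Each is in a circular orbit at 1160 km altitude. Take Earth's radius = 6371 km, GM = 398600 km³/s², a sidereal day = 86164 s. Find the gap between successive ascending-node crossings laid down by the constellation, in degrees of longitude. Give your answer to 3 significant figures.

Semi-major axis a = 6371 + 1160 = 7531 km. Period T = 2π√(a³/μ) = 2π√(7531³/398600) = 6504.1 s = 108.40 min.
Single-satellite node shift = (6504.1/86164) × 360° = 27.17°.
With 7 satellites evenly phased, successive equator crossings are 27.17/7 = 3.882° apart.

3.88°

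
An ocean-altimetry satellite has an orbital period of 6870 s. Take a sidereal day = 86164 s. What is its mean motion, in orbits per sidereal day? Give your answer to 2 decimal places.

12.54

Orbits per sidereal day = 86164 / 6870.0 = 12.542.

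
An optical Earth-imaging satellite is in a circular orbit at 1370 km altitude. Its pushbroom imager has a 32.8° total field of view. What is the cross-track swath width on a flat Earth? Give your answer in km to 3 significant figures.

Half-angle = 32.8°/2 = 16.4°.
Swath width ≈ 2h·tan(θ/2) = 2 × 1370 × tan(16.4°) = 806.4 km.

806 km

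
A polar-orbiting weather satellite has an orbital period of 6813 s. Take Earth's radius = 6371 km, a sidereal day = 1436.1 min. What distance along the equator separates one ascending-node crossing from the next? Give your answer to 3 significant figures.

3170 km

During one orbit Earth rotates (6813.0 / 86166) × 360° = 28.46°.
At the equator that is 28.46° × (2π·6371/360) km/° = 28.46 × 111.2 = 3165 km.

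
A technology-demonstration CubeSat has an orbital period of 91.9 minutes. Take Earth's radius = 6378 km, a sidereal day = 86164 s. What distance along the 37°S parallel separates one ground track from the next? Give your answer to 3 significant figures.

2050 km

T = 91.9 min = 5514.0 s.
Node shift per orbit = (5514.0/86164) × 360° = 23.04°.
Equatorial spacing = 23.04 × 111.3 km/° = 2565 km.
At 37° latitude, spacing = 2565 × cos(37°) = 2048 km.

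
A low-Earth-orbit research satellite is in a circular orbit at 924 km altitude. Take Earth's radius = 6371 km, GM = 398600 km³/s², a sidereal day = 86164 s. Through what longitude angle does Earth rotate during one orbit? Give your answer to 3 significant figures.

25.9°

Semi-major axis a = 6371 + 924 = 7295 km. Period T = 2π√(a³/μ) = 2π√(7295³/398600) = 6200.8 s = 103.35 min.
During one orbit Earth rotates (6200.8 / 86164) × 360° = 25.91°.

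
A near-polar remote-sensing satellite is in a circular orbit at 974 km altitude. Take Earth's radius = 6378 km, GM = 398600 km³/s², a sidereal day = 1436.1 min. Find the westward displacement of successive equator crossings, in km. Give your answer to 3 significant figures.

2920 km

Semi-major axis a = 6378 + 974 = 7352 km. Period T = 2π√(a³/μ) = 2π√(7352³/398600) = 6273.6 s = 104.56 min.
During one orbit Earth rotates (6273.6 / 86166) × 360° = 26.21°.
At the equator that is 26.21° × (2π·6378/360) km/° = 26.21 × 111.3 = 2918 km.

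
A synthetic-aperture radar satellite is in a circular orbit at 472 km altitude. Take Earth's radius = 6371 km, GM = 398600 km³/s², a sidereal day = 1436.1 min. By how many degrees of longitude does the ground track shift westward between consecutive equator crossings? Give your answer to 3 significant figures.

23.5°

Semi-major axis a = 6371 + 472 = 6843 km. Period T = 2π√(a³/μ) = 2π√(6843³/398600) = 5633.5 s = 93.89 min.
During one orbit Earth rotates (5633.5 / 86166) × 360° = 23.54°.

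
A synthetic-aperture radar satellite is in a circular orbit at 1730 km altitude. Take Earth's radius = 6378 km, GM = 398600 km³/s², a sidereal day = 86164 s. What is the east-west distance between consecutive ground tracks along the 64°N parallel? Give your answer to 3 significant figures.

1480 km

Semi-major axis a = 6378 + 1730 = 8108 km. Period T = 2π√(a³/μ) = 2π√(8108³/398600) = 7265.8 s = 121.10 min.
Node shift per orbit = (7265.8/86164) × 360° = 30.36°.
Equatorial spacing = 30.36 × 111.3 km/° = 3379 km.
At 64° latitude, spacing = 3379 × cos(64°) = 1481 km.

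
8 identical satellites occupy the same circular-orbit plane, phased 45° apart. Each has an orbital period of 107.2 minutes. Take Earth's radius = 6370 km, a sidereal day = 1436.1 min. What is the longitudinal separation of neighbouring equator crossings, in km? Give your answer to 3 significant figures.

T = 107.2 min = 6432.0 s.
Single-satellite node shift = (6432.0/86166) × 360° = 26.87°.
With 8 satellites evenly phased, successive equator crossings are 26.87/8 = 3.359° apart.
That is 3.359 × 111.2 = 373 km at the equator.

373 km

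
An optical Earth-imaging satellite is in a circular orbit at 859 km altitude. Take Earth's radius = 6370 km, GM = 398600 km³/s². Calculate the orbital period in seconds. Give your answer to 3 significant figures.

Semi-major axis a = 6370 + 859 = 7229 km. Period T = 2π√(a³/μ) = 2π√(7229³/398600) = 6116.9 s = 101.95 min.

6120 seconds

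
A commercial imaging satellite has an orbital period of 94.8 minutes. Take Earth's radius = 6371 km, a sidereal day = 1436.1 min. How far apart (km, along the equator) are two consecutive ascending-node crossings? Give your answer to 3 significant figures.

2640 km

T = 94.8 min = 5688.0 s.
During one orbit Earth rotates (5688.0 / 86166) × 360° = 23.76°.
At the equator that is 23.76° × (2π·6371/360) km/° = 23.76 × 111.2 = 2642 km.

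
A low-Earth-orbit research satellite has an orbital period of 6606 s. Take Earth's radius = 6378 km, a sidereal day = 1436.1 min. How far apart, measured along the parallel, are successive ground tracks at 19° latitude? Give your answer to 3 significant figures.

Node shift per orbit = (6606.0/86166) × 360° = 27.60°.
Equatorial spacing = 27.60 × 111.3 km/° = 3072 km.
At 19° latitude, spacing = 3072 × cos(19°) = 2905 km.

2900 km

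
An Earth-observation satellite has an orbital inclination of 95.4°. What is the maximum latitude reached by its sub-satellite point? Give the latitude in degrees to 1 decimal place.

84.6°

Retrograde orbit: the ground track reaches ±(180° − i) = ±(180 − 95.4) = ±84.6°.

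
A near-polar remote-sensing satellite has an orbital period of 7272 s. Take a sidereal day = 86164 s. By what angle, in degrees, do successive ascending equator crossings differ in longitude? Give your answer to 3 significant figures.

During one orbit Earth rotates (7272.0 / 86164) × 360° = 30.38°.

30.4°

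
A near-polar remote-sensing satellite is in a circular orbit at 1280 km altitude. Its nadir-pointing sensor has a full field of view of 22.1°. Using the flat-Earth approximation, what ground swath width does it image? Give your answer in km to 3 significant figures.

500 km

Half-angle = 22.1°/2 = 11.05°.
Swath width ≈ 2h·tan(θ/2) = 2 × 1280 × tan(11.05°) = 499.9 km.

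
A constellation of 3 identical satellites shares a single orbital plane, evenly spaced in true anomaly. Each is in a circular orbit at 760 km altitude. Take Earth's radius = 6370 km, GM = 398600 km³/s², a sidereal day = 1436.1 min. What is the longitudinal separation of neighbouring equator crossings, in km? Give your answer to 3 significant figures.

Semi-major axis a = 6370 + 760 = 7130 km. Period T = 2π√(a³/μ) = 2π√(7130³/398600) = 5991.6 s = 99.86 min.
Single-satellite node shift = (5991.6/86166) × 360° = 25.03°.
With 3 satellites evenly phased, successive equator crossings are 25.03/3 = 8.344° apart.
That is 8.344 × 111.2 = 928 km at the equator.

928 km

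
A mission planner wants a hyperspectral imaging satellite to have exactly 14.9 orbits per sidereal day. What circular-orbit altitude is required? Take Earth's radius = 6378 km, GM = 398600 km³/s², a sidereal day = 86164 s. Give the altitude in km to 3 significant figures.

585 km

Required period T = 86164 / 14.9 = 5782.8 s.
From T = 2π√(a³/μ): a = (μ T²/4π²)^(1/3) = (398600 × 5782.8² / 4π²)^(1/3) = 6963 km.
Altitude h = a − R = 6963 − 6378 = 585 km.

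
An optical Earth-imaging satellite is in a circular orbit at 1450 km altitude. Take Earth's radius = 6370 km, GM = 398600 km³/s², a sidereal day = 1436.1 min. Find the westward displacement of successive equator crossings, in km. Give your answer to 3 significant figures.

3200 km

Semi-major axis a = 6370 + 1450 = 7820 km. Period T = 2π√(a³/μ) = 2π√(7820³/398600) = 6882.1 s = 114.70 min.
During one orbit Earth rotates (6882.1 / 86166) × 360° = 28.75°.
At the equator that is 28.75° × (2π·6370/360) km/° = 28.75 × 111.2 = 3197 km.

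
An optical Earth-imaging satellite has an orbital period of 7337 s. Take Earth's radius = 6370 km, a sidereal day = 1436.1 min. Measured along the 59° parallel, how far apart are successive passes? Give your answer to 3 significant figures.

Node shift per orbit = (7337.0/86166) × 360° = 30.65°.
Equatorial spacing = 30.65 × 111.2 km/° = 3408 km.
At 59° latitude, spacing = 3408 × cos(59°) = 1755 km.

1760 km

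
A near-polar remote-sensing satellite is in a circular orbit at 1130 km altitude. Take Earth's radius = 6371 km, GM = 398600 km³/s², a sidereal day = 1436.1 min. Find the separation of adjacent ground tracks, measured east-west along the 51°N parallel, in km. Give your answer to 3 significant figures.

1890 km

Semi-major axis a = 6371 + 1130 = 7501 km. Period T = 2π√(a³/μ) = 2π√(7501³/398600) = 6465.3 s = 107.76 min.
Node shift per orbit = (6465.3/86166) × 360° = 27.01°.
Equatorial spacing = 27.01 × 111.2 km/° = 3004 km.
At 51° latitude, spacing = 3004 × cos(51°) = 1890 km.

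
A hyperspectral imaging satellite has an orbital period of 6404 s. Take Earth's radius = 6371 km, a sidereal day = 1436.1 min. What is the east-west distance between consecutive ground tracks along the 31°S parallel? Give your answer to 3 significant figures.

2550 km

Node shift per orbit = (6404.0/86166) × 360° = 26.76°.
Equatorial spacing = 26.76 × 111.2 km/° = 2975 km.
At 31° latitude, spacing = 2975 × cos(31°) = 2550 km.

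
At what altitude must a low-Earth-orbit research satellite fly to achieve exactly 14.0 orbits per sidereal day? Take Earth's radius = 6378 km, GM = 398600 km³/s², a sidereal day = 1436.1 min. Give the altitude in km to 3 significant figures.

881 km

Required period T = 86166 / 14.0 = 6154.7 s.
From T = 2π√(a³/μ): a = (μ T²/4π²)^(1/3) = (398600 × 6154.7² / 4π²)^(1/3) = 7259 km.
Altitude h = a − R = 7259 − 6378 = 881 km.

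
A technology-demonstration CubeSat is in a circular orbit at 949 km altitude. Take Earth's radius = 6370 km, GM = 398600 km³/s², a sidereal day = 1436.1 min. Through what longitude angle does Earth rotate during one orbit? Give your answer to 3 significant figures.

26.0°

Semi-major axis a = 6370 + 949 = 7319 km. Period T = 2π√(a³/μ) = 2π√(7319³/398600) = 6231.4 s = 103.86 min.
During one orbit Earth rotates (6231.4 / 86166) × 360° = 26.03°.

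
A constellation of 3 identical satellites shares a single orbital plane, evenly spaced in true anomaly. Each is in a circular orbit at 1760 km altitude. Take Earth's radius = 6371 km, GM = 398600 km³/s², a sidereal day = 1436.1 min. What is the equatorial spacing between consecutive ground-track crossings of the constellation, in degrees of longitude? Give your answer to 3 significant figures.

Semi-major axis a = 6371 + 1760 = 8131 km. Period T = 2π√(a³/μ) = 2π√(8131³/398600) = 7296.7 s = 121.61 min.
Single-satellite node shift = (7296.7/86166) × 360° = 30.49°.
With 3 satellites evenly phased, successive equator crossings are 30.49/3 = 10.162° apart.

10.2°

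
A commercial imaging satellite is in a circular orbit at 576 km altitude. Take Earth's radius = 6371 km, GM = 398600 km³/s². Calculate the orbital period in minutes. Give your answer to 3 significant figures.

96.0 min

Semi-major axis a = 6371 + 576 = 6947 km. Period T = 2π√(a³/μ) = 2π√(6947³/398600) = 5762.4 s = 96.04 min.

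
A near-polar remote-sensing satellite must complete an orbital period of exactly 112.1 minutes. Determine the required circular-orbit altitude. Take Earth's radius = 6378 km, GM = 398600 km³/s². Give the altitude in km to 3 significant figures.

1320 km

T = 112.1 min = 6726.0 s.
From T = 2π√(a³/μ): a = (μ T²/4π²)^(1/3) = (398600 × 6726.0² / 4π²)^(1/3) = 7701 km.
Altitude h = a − R = 7701 − 6378 = 1323 km.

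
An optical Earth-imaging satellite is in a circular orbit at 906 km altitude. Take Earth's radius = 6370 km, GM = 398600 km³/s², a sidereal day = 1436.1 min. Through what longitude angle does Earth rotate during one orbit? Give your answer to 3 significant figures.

25.8°

Semi-major axis a = 6370 + 906 = 7276 km. Period T = 2π√(a³/μ) = 2π√(7276³/398600) = 6176.6 s = 102.94 min.
During one orbit Earth rotates (6176.6 / 86166) × 360° = 25.81°.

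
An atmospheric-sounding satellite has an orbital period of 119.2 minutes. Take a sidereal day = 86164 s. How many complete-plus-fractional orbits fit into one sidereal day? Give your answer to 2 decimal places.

T = 119.2 min = 7152.0 s.
Orbits per sidereal day = 86164 / 7152.0 = 12.048.

12.05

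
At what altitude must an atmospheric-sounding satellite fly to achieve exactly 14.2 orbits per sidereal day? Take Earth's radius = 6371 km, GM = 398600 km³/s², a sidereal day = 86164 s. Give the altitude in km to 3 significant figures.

819 km

Required period T = 86164 / 14.2 = 6067.9 s.
From T = 2π√(a³/μ): a = (μ T²/4π²)^(1/3) = (398600 × 6067.9² / 4π²)^(1/3) = 7190 km.
Altitude h = a − R = 7190 − 6371 = 819 km.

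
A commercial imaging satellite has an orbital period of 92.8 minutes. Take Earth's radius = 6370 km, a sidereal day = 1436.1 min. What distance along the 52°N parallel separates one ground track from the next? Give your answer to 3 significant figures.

1590 km

T = 92.8 min = 5568.0 s.
Node shift per orbit = (5568.0/86166) × 360° = 23.26°.
Equatorial spacing = 23.26 × 111.2 km/° = 2586 km.
At 52° latitude, spacing = 2586 × cos(52°) = 1592 km.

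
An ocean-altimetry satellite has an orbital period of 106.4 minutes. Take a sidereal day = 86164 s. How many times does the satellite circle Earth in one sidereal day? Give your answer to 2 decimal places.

T = 106.4 min = 6384.0 s.
Orbits per sidereal day = 86164 / 6384.0 = 13.497.

13.50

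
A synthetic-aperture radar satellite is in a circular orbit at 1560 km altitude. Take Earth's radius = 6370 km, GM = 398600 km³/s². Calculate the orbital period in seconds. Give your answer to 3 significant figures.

Semi-major axis a = 6370 + 1560 = 7930 km. Period T = 2π√(a³/μ) = 2π√(7930³/398600) = 7027.8 s = 117.13 min.

7030 seconds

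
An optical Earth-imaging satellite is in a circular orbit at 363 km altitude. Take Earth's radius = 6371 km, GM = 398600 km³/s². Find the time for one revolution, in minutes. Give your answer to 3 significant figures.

91.7 min

Semi-major axis a = 6371 + 363 = 6734 km. Period T = 2π√(a³/μ) = 2π√(6734³/398600) = 5499.5 s = 91.66 min.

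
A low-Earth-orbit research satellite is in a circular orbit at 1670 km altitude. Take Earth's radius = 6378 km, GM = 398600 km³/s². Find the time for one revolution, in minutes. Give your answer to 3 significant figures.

Semi-major axis a = 6378 + 1670 = 8048 km. Period T = 2π√(a³/μ) = 2π√(8048³/398600) = 7185.3 s = 119.75 min.

120 min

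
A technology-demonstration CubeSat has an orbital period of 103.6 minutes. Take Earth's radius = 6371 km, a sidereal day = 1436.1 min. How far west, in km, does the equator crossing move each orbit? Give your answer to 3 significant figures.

T = 103.6 min = 6216.0 s.
During one orbit Earth rotates (6216.0 / 86166) × 360° = 25.97°.
At the equator that is 25.97° × (2π·6371/360) km/° = 25.97 × 111.2 = 2888 km.

2890 km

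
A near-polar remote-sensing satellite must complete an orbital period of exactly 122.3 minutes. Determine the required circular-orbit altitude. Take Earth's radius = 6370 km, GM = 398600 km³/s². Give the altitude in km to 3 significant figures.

T = 122.3 min = 7338.0 s.
From T = 2π√(a³/μ): a = (μ T²/4π²)^(1/3) = (398600 × 7338.0² / 4π²)^(1/3) = 8162 km.
Altitude h = a − R = 8162 − 6370 = 1792 km.

1790 km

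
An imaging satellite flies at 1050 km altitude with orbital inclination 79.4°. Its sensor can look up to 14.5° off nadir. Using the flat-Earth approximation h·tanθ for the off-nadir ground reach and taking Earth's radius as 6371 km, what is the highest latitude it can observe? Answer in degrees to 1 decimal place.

For a prograde orbit the ground track reaches latitude ±i = ±79.4°.
Sensor half-swath on the ground ≈ 1050·tan(14.5°) = 272 km = 2.44° of latitude.
Maximum observable latitude ≈ 79.4 + 2.44 = 81.8°.

81.8°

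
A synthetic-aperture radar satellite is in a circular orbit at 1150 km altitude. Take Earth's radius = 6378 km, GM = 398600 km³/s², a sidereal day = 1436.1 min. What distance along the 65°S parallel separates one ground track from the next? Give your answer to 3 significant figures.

1280 km

Semi-major axis a = 6378 + 1150 = 7528 km. Period T = 2π√(a³/μ) = 2π√(7528³/398600) = 6500.3 s = 108.34 min.
Node shift per orbit = (6500.3/86166) × 360° = 27.16°.
Equatorial spacing = 27.16 × 111.3 km/° = 3023 km.
At 65° latitude, spacing = 3023 × cos(65°) = 1278 km.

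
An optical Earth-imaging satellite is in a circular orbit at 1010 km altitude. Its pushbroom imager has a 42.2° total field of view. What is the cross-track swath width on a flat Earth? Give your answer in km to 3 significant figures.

Half-angle = 42.2°/2 = 21.1°.
Swath width ≈ 2h·tan(θ/2) = 2 × 1010 × tan(21.1°) = 779.5 km.

779 km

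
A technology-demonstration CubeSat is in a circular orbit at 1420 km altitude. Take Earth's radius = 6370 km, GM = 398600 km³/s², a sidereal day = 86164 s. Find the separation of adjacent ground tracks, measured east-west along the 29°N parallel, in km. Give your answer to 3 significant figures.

Semi-major axis a = 6370 + 1420 = 7790 km. Period T = 2π√(a³/μ) = 2π√(7790³/398600) = 6842.5 s = 114.04 min.
Node shift per orbit = (6842.5/86164) × 360° = 28.59°.
Equatorial spacing = 28.59 × 111.2 km/° = 3178 km.
At 29° latitude, spacing = 3178 × cos(29°) = 2780 km.

2780 km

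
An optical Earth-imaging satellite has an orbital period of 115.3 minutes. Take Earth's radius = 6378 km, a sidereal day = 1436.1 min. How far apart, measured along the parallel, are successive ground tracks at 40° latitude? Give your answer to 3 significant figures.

T = 115.3 min = 6918.0 s.
Node shift per orbit = (6918.0/86166) × 360° = 28.90°.
Equatorial spacing = 28.90 × 111.3 km/° = 3217 km.
At 40° latitude, spacing = 3217 × cos(40°) = 2465 km.

2460 km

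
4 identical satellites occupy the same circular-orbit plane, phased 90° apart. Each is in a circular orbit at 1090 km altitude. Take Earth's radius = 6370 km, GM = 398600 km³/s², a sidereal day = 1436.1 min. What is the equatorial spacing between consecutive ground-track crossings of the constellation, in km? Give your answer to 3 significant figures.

Semi-major axis a = 6370 + 1090 = 7460 km. Period T = 2π√(a³/μ) = 2π√(7460³/398600) = 6412.4 s = 106.87 min.
Single-satellite node shift = (6412.4/86166) × 360° = 26.79°.
With 4 satellites evenly phased, successive equator crossings are 26.79/4 = 6.698° apart.
That is 6.698 × 111.2 = 745 km at the equator.

745 km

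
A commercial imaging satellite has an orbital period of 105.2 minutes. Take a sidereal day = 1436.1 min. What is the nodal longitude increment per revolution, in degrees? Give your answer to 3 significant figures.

26.4°

T = 105.2 min = 6312.0 s.
During one orbit Earth rotates (6312.0 / 86166) × 360° = 26.37°.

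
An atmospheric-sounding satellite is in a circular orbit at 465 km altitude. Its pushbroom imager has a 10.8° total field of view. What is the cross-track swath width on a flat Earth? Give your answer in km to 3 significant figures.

87.9 km

Half-angle = 10.8°/2 = 5.4°.
Swath width ≈ 2h·tan(θ/2) = 2 × 465 × tan(5.4°) = 87.9 km.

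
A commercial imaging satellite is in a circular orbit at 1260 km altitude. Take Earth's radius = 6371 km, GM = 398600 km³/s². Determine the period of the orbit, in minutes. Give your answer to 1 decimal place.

110.6 min

Semi-major axis a = 6371 + 1260 = 7631 km. Period T = 2π√(a³/μ) = 2π√(7631³/398600) = 6634.1 s = 110.57 min.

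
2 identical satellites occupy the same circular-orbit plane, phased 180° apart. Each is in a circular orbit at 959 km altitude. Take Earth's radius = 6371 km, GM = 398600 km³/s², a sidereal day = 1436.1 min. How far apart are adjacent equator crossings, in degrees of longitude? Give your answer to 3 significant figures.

Semi-major axis a = 6371 + 959 = 7330 km. Period T = 2π√(a³/μ) = 2π√(7330³/398600) = 6245.5 s = 104.09 min.
Single-satellite node shift = (6245.5/86166) × 360° = 26.09°.
With 2 satellites evenly phased, successive equator crossings are 26.09/2 = 13.047° apart.

13.0°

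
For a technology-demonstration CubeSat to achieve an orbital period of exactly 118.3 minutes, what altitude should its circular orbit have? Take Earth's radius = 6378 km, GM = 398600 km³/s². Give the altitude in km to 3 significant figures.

T = 118.3 min = 7098.0 s.
From T = 2π√(a³/μ): a = (μ T²/4π²)^(1/3) = (398600 × 7098.0² / 4π²)^(1/3) = 7983 km.
Altitude h = a − R = 7983 − 6378 = 1605 km.

1600 km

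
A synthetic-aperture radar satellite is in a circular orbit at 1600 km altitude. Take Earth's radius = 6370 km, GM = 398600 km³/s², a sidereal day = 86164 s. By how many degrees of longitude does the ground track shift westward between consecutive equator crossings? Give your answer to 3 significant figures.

Semi-major axis a = 6370 + 1600 = 7970 km. Period T = 2π√(a³/μ) = 2π√(7970³/398600) = 7081.1 s = 118.02 min.
During one orbit Earth rotates (7081.1 / 86164) × 360° = 29.59°.

29.6°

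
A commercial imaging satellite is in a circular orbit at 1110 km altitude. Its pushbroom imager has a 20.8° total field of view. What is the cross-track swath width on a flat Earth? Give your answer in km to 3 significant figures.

Half-angle = 20.8°/2 = 10.4°.
Swath width ≈ 2h·tan(θ/2) = 2 × 1110 × tan(10.4°) = 407.4 km.

407 km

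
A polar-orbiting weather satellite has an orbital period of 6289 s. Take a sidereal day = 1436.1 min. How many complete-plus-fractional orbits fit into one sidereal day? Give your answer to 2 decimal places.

13.70

Orbits per sidereal day = 86166 / 6289.0 = 13.701.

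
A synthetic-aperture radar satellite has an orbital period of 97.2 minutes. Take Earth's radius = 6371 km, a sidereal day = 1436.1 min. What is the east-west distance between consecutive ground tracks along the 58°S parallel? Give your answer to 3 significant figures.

T = 97.2 min = 5832.0 s.
Node shift per orbit = (5832.0/86166) × 360° = 24.37°.
Equatorial spacing = 24.37 × 111.2 km/° = 2709 km.
At 58° latitude, spacing = 2709 × cos(58°) = 1436 km.

1440 km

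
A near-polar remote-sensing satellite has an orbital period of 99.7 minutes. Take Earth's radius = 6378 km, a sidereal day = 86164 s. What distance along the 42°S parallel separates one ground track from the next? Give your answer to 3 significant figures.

2070 km

T = 99.7 min = 5982.0 s.
Node shift per orbit = (5982.0/86164) × 360° = 24.99°.
Equatorial spacing = 24.99 × 111.3 km/° = 2782 km.
At 42° latitude, spacing = 2782 × cos(42°) = 2068 km.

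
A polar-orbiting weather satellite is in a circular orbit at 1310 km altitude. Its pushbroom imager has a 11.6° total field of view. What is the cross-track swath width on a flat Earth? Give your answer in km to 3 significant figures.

266 km

Half-angle = 11.6°/2 = 5.8°.
Swath width ≈ 2h·tan(θ/2) = 2 × 1310 × tan(5.8°) = 266.1 km.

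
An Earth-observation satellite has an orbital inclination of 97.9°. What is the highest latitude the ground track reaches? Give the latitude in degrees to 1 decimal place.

Retrograde orbit: the ground track reaches ±(180° − i) = ±(180 − 97.9) = ±82.1°.

82.1°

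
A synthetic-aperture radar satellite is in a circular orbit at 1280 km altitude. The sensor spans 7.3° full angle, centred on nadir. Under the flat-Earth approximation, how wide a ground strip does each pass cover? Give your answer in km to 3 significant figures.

163 km

Half-angle = 7.3°/2 = 3.65°.
Swath width ≈ 2h·tan(θ/2) = 2 × 1280 × tan(3.65°) = 163.3 km.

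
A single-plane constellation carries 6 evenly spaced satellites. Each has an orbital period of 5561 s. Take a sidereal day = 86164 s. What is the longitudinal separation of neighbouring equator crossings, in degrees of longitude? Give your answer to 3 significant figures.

3.87°

Single-satellite node shift = (5561.0/86164) × 360° = 23.23°.
With 6 satellites evenly phased, successive equator crossings are 23.23/6 = 3.872° apart.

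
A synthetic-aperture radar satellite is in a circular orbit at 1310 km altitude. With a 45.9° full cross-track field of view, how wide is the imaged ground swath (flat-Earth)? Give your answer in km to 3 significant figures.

Half-angle = 45.9°/2 = 22.95°.
Swath width ≈ 2h·tan(θ/2) = 2 × 1310 × tan(22.95°) = 1109.4 km.

1110 km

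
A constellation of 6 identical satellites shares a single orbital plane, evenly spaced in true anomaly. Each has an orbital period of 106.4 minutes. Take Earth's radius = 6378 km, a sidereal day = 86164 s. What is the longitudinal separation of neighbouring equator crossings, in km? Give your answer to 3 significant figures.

495 km

T = 106.4 min = 6384.0 s.
Single-satellite node shift = (6384.0/86164) × 360° = 26.67°.
With 6 satellites evenly phased, successive equator crossings are 26.67/6 = 4.445° apart.
That is 4.445 × 111.3 = 495 km at the equator.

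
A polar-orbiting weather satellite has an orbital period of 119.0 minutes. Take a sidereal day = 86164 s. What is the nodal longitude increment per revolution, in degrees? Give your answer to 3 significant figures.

T = 119.0 min = 7140.0 s.
During one orbit Earth rotates (7140.0 / 86164) × 360° = 29.83°.

29.8°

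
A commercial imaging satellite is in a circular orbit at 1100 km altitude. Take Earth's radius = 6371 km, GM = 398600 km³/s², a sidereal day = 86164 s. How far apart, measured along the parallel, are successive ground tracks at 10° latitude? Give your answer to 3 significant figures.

Semi-major axis a = 6371 + 1100 = 7471 km. Period T = 2π√(a³/μ) = 2π√(7471³/398600) = 6426.6 s = 107.11 min.
Node shift per orbit = (6426.6/86164) × 360° = 26.85°.
Equatorial spacing = 26.85 × 111.2 km/° = 2986 km.
At 10° latitude, spacing = 2986 × cos(10°) = 2940 km.

2940 km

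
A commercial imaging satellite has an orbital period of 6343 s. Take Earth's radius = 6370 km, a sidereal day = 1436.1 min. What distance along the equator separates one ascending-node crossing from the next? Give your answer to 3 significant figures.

During one orbit Earth rotates (6343.0 / 86166) × 360° = 26.50°.
At the equator that is 26.50° × (2π·6370/360) km/° = 26.50 × 111.2 = 2946 km.

2950 km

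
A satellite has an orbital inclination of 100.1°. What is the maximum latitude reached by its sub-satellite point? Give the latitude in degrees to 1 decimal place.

79.9°

Retrograde orbit: the ground track reaches ±(180° − i) = ±(180 − 100.1) = ±79.9°.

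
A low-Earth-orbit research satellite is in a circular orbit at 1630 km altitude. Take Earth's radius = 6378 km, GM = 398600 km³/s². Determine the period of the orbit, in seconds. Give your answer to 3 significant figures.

7130 seconds

Semi-major axis a = 6378 + 1630 = 8008 km. Period T = 2π√(a³/μ) = 2π√(8008³/398600) = 7131.8 s = 118.86 min.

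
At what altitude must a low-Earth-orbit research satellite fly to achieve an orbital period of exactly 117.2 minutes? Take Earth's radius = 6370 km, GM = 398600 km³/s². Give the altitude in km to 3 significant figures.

T = 117.2 min = 7032.0 s.
From T = 2π√(a³/μ): a = (μ T²/4π²)^(1/3) = (398600 × 7032.0² / 4π²)^(1/3) = 7933 km.
Altitude h = a − R = 7933 − 6370 = 1563 km.

1560 km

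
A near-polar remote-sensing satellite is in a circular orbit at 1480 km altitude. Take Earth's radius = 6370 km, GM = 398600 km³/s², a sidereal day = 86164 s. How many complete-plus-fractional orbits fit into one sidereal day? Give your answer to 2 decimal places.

Semi-major axis a = 6370 + 1480 = 7850 km. Period T = 2π√(a³/μ) = 2π√(7850³/398600) = 6921.7 s = 115.36 min.
Orbits per sidereal day = 86164 / 6921.7 = 12.448.

12.45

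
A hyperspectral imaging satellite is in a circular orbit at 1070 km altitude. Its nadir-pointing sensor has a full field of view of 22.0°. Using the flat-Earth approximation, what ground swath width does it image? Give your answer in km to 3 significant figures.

Half-angle = 22.0°/2 = 11°.
Swath width ≈ 2h·tan(θ/2) = 2 × 1070 × tan(11°) = 416.0 km.

416 km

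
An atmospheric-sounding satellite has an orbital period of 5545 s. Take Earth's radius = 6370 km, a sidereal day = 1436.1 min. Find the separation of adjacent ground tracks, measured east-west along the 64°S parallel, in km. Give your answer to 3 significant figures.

1130 km

Node shift per orbit = (5545.0/86166) × 360° = 23.17°.
Equatorial spacing = 23.17 × 111.2 km/° = 2576 km.
At 64° latitude, spacing = 2576 × cos(64°) = 1129 km.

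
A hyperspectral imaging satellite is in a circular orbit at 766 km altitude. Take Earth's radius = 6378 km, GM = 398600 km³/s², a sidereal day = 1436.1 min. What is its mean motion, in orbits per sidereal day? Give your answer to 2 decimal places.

14.34

Semi-major axis a = 6378 + 766 = 7144 km. Period T = 2π√(a³/μ) = 2π√(7144³/398600) = 6009.3 s = 100.15 min.
Orbits per sidereal day = 86166 / 6009.3 = 14.339.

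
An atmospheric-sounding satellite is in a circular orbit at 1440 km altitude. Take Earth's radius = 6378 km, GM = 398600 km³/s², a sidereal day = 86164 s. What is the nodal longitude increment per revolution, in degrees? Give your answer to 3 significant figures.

28.7°

Semi-major axis a = 6378 + 1440 = 7818 km. Period T = 2π√(a³/μ) = 2π√(7818³/398600) = 6879.5 s = 114.66 min.
During one orbit Earth rotates (6879.5 / 86164) × 360° = 28.74°.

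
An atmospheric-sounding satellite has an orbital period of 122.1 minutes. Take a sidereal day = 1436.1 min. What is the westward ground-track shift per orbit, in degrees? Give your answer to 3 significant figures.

T = 122.1 min = 7326.0 s.
During one orbit Earth rotates (7326.0 / 86166) × 360° = 30.61°.

30.6°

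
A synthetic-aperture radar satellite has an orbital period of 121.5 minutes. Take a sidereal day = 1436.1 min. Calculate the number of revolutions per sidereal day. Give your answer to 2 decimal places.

11.82

T = 121.5 min = 7290.0 s.
Orbits per sidereal day = 86166 / 7290.0 = 11.820.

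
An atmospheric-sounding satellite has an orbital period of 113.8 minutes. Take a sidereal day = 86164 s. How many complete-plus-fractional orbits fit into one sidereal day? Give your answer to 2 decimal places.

T = 113.8 min = 6828.0 s.
Orbits per sidereal day = 86164 / 6828.0 = 12.619.

12.62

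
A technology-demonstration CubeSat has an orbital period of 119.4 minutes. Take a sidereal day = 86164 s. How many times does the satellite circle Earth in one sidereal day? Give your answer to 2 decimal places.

12.03

T = 119.4 min = 7164.0 s.
Orbits per sidereal day = 86164 / 7164.0 = 12.027.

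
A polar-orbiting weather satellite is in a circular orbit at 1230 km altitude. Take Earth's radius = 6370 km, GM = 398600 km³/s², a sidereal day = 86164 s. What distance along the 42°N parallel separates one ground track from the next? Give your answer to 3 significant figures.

2280 km

Semi-major axis a = 6370 + 1230 = 7600 km. Period T = 2π√(a³/μ) = 2π√(7600³/398600) = 6593.7 s = 109.90 min.
Node shift per orbit = (6593.7/86164) × 360° = 27.55°.
Equatorial spacing = 27.55 × 111.2 km/° = 3063 km.
At 42° latitude, spacing = 3063 × cos(42°) = 2276 km.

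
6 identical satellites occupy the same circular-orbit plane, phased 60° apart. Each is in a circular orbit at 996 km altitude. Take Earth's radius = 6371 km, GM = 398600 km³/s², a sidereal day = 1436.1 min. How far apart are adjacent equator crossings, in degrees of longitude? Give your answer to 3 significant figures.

4.38°

Semi-major axis a = 6371 + 996 = 7367 km. Period T = 2π√(a³/μ) = 2π√(7367³/398600) = 6292.8 s = 104.88 min.
Single-satellite node shift = (6292.8/86166) × 360° = 26.29°.
With 6 satellites evenly phased, successive equator crossings are 26.29/6 = 4.382° apart.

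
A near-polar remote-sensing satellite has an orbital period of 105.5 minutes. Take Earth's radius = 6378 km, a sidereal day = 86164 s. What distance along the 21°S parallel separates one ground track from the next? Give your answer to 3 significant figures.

2750 km

T = 105.5 min = 6330.0 s.
Node shift per orbit = (6330.0/86164) × 360° = 26.45°.
Equatorial spacing = 26.45 × 111.3 km/° = 2944 km.
At 21° latitude, spacing = 2944 × cos(21°) = 2748 km.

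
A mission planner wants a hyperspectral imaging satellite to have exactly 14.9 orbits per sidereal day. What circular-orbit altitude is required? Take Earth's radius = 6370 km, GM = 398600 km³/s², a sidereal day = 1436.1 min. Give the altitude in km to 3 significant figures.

Required period T = 86166 / 14.9 = 5783.0 s.
From T = 2π√(a³/μ): a = (μ T²/4π²)^(1/3) = (398600 × 5783.0² / 4π²)^(1/3) = 6963 km.
Altitude h = a − R = 6963 − 6370 = 593 km.

593 km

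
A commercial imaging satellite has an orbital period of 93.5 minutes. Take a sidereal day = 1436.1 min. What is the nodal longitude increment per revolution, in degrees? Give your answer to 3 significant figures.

T = 93.5 min = 5610.0 s.
During one orbit Earth rotates (5610.0 / 86166) × 360° = 23.44°.

23.4°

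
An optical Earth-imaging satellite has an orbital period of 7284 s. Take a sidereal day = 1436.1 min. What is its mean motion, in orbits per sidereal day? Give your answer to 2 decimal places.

11.83

Orbits per sidereal day = 86166 / 7284.0 = 11.829.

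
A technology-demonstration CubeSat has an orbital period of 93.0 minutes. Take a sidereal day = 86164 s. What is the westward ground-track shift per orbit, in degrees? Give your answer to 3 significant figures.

23.3°

T = 93.0 min = 5580.0 s.
During one orbit Earth rotates (5580.0 / 86164) × 360° = 23.31°.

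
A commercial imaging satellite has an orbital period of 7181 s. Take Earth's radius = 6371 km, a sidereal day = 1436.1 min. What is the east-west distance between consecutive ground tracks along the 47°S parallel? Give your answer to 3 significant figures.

2280 km

Node shift per orbit = (7181.0/86166) × 360° = 30.00°.
Equatorial spacing = 30.00 × 111.2 km/° = 3336 km.
At 47° latitude, spacing = 3336 × cos(47°) = 2275 km.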